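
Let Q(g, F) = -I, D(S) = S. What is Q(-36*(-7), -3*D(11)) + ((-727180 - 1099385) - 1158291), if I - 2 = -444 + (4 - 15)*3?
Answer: -2984381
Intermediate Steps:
I = -475 (I = 2 + (-444 + (4 - 15)*3) = 2 + (-444 - 11*3) = 2 + (-444 - 33) = 2 - 477 = -475)
Q(g, F) = 475 (Q(g, F) = -1*(-475) = 475)
Q(-36*(-7), -3*D(11)) + ((-727180 - 1099385) - 1158291) = 475 + ((-727180 - 1099385) - 1158291) = 475 + (-1826565 - 1158291) = 475 - 2984856 = -2984381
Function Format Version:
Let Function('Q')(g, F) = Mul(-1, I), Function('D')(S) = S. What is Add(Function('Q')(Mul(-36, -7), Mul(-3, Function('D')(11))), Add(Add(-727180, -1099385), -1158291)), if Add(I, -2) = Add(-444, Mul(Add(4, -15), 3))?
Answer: -2984381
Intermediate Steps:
I = -475 (I = Add(2, Add(-444, Mul(Add(4, -15), 3))) = Add(2, Add(-444, Mul(-11, 3))) = Add(2, Add(-444, -33)) = Add(2, -477) = -475)
Function('Q')(g, F) = 475 (Function('Q')(g, F) = Mul(-1, -475) = 475)
Add(Function('Q')(Mul(-36, -7), Mul(-3, Function('D')(11))), Add(Add(-727180, -1099385), -1158291)) = Add(475, Add(Add(-727180, -1099385), -1158291)) = Add(475, Add(-1826565, -1158291)) = Add(475, -2984856) = -2984381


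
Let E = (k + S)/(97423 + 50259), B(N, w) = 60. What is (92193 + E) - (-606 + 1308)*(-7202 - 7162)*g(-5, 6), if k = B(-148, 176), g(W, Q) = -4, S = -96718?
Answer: -2971503589208/73841 ≈ -4.0242e+7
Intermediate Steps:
k = 60
E = -48329/73841 (E = (60 - 96718)/(97423 + 50259) = -96658/147682 = -96658*1/147682 = -48329/73841 ≈ -0.65450)
(92193 + E) - (-606 + 1308)*(-7202 - 7162)*g(-5, 6) = (92193 - 48329/73841) - (-606 + 1308)*(-7202 - 7162)*(-4) = 6807574984/73841 - 702*(-14364)*(-4) = 6807574984/73841 - (-10083528)*(-4) = 6807574984/73841 - 1*40334112 = 6807574984/73841 - 40334112 = -2971503589208/73841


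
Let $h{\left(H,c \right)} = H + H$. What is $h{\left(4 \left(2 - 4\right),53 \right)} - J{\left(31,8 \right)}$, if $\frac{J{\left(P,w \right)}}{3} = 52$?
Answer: $-172$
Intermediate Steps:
$h{\left(H,c \right)} = 2 H$
$J{\left(P,w \right)} = 156$ ($J{\left(P,w \right)} = 3 \cdot 52 = 156$)
$h{\left(4 \left(2 - 4\right),53 \right)} - J{\left(31,8 \right)} = 2 \cdot 4 \left(2 - 4\right) - 156 = 2 \cdot 4 \left(-2\right) - 156 = 2 \left(-8\right) - 156 = -16 - 156 = -172$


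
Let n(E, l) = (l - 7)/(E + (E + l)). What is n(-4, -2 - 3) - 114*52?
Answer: -77052/13 ≈ -5927.1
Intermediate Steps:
n(E, l) = (-7 + l)/(l + 2*E)
n(-4, -2 - 3) - 114*52 = (-7 + (-2 - 3))/((-2 - 3) + 2*(-4)) - 114*52 = (-7 - 5)/(-5 - 8) - 5928 = -12/(-13) - 5928 = -1/13*(-12) - 5928 = 12/13 - 5928 = -77052/13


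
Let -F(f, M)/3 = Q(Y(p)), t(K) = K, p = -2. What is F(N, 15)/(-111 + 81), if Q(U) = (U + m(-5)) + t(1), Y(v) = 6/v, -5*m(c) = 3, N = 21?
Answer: -13/50 ≈ -0.26000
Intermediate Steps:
m(c) = -3/5 (m(c) = -1/5*3 = -3/5)
Q(U) = 2/5 + U (Q(U) = (U - 3/5) + 1 = (-3/5 + U) + 1 = 2/5 + U)
F(f, M) = 39/5 (F(f, M) = -3*(2/5 + 6/(-2)) = -3*(2/5 + 6*(-1/2)) = -3*(2/5 - 3) = -3*(-13/5) = 39/5)
F(N, 15)/(-111 + 81) = (39/5)/(-111 + 81) = (39/5)/(-30) = -1/30*39/5 = -13/50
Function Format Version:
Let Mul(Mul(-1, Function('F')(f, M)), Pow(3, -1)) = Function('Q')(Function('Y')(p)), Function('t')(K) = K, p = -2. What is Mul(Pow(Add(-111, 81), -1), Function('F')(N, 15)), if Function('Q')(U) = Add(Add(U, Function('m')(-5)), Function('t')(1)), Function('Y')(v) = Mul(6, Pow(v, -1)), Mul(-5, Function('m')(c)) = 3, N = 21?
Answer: Rational(-13, 50) ≈ -0.26000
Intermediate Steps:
Function('m')(c) = Rational(-3, 5) (Function('m')(c) = Mul(Rational(-1, 5), 3) = Rational(-3, 5))
Function('Q')(U) = Add(Rational(2, 5), U) (Function('Q')(U) = Add(Add(U, Rational(-3, 5)), 1) = Add(Add(Rational(-3, 5), U), 1) = Add(Rational(2, 5), U))
Function('F')(f, M) = Rational(39, 5) (Function('F')(f, M) = Mul(-3, Add(Rational(2, 5), Mul(6, Pow(-2, -1)))) = Mul(-3, Add(Rational(2, 5), Mul(6, Rational(-1, 2)))) = Mul(-3, Add(Rational(2, 5), -3)) = Mul(-3, Rational(-13, 5)) = Rational(39, 5))
Mul(Pow(Add(-111, 81), -1), Function('F')(N, 15)) = Mul(Pow(Add(-111, 81), -1), Rational(39, 5)) = Mul(Pow(-30, -1), Rational(39, 5)) = Mul(Rational(-1, 30), Rational(39, 5)) = Rational(-13, 50)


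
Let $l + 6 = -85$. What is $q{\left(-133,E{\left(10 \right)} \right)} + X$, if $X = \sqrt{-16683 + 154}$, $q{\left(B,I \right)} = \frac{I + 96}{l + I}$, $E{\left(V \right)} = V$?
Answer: $- \frac{106}{81} + i \sqrt{16529} \approx -1.3086 + 128.57 i$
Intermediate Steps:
$l = -91$ ($l = -6 - 85 = -91$)
$q{\left(B,I \right)} = \frac{96 + I}{-91 + I}$ ($q{\left(B,I \right)} = \frac{I + 96}{-91 + I} = \frac{96 + I}{-91 + I}$)
$X = i \sqrt{16529}$ ($X = \sqrt{-16529} = i \sqrt{16529} \approx 128.57 i$)
$q{\left(-133,E{\left(10 \right)} \right)} + X = \frac{96 + 10}{-91 + 10} + i \sqrt{16529} = \frac{1}{-81} \cdot 106 + i \sqrt{16529} = \left(- \frac{1}{81}\right) 106 + i \sqrt{16529} = - \frac{106}{81} + i \sqrt{16529}$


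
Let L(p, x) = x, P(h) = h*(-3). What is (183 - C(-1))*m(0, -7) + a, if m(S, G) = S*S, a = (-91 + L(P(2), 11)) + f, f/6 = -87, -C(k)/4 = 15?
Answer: -602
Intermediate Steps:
C(k) = -60 (C(k) = -4*15 = -60)
P(h) = -3*h
f = -522 (f = 6*(-87) = -522)
a = -602 (a = (-91 + 11) - 522 = -80 - 522 = -602)
m(S, G) = S²
(183 - C(-1))*m(0, -7) + a = (183 - 1*(-60))*0² - 602 = (183 + 60)*0 - 602 = 243*0 - 602 = 0 - 602 = -602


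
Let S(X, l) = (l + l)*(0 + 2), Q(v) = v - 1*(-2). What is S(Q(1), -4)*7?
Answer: -112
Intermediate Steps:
Q(v) = 2 + v (Q(v) = v + 2 = 2 + v)
S(X, l) = 4*l (S(X, l) = (2*l)*2 = 4*l)
S(Q(1), -4)*7 = (4*(-4))*7 = -16*7 = -112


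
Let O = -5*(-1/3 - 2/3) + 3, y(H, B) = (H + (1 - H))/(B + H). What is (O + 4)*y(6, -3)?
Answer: 4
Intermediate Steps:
y(H, B) = 1/(B + H)
O = 8 (O = -5*(-1*1/3 - 2*1/3) + 3 = -5*(-1/3 - 2/3) + 3 = -5*(-1) + 3 = 5 + 3 = 8)
(O + 4)*y(6, -3) = (8 + 4)/(-3 + 6) = 12/3 = 12*(1/3) = 4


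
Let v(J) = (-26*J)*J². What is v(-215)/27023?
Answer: 258397750/27023 ≈ 9562.1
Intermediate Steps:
v(J) = -26*J³
v(-215)/27023 = -26*(-215)³/27023 = -26*(-9938375)*(1/27023) = 258397750*(1/27023) = 258397750/27023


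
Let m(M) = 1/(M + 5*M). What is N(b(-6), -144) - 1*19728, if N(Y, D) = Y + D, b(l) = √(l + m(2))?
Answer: -19872 + I*√213/6 ≈ -19872.0 + 2.4324*I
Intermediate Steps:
m(M) = 1/(6*M)
b(l) = √(1/12 + l) (b(l) = √(l + (⅙)/2) = √(l + (⅙)*(½)) = √(l + 1/12) = √(1/12 + l))
N(Y, D) = D + Y
N(b(-6), -144) - 1*19728 = (-144 + √(3 + 36*(-6))/6) - 1*19728 = (-144 + √(3 - 216)/6) - 19728 = (-144 + √(-213)/6) - 19728 = (-144 + (I*√213)/6) - 19728 = (-144 + I*√213/6) - 19728 = -19872 + I*√213/6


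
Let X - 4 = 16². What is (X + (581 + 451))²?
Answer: 1669264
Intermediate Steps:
X = 260 (X = 4 + 16² = 4 + 256 = 260)
(X + (581 + 451))² = (260 + (581 + 451))² = (260 + 1032)² = 1292² = 1669264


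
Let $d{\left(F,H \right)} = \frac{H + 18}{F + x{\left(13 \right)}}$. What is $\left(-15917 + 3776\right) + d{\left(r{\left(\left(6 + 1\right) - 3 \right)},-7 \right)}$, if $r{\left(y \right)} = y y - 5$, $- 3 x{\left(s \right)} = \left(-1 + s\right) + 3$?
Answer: $- \frac{72835}{6} \approx -12139.0$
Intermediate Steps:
$x{\left(s \right)} = - \frac{2}{3} - \frac{s}{3}$ ($x{\left(s \right)} = - \frac{\left(-1 + s\right) + 3}{3} = - \frac{2 + s}{3} = - \frac{2}{3} - \frac{s}{3}$)
$r{\left(y \right)} = -5 + y^{2}$ ($r{\left(y \right)} = y^{2} - 5 = -5 + y^{2}$)
$d{\left(F,H \right)} = \frac{18 + H}{-5 + F}$ ($d{\left(F,H \right)} = \frac{H + 18}{F - 5} = \frac{18 + H}{F - 5} = \frac{18 + H}{-5 + F}$)
$\left(-15917 + 3776\right) + d{\left(r{\left(\left(6 + 1\right) - 3 \right)},-7 \right)} = \left(-15917 + 3776\right) + \frac{18 - 7}{-5 - \left(5 - \left(\left(6 + 1\right) - 3\right)^{2}\right)} = -12141 + \frac{1}{-5 - \left(5 - \left(7 - 3\right)^{2}\right)} 11 = -12141 + \frac{1}{-5 - \left(5 - 4^{2}\right)} 11 = -12141 + \frac{1}{-5 + \left(-5 + 16\right)} 11 = -12141 + \frac{1}{-5 + 11} \cdot 11 = -12141 + \frac{1}{6} \cdot 11 = -12141 + \frac{11}{6} = - \frac{72835}{6}$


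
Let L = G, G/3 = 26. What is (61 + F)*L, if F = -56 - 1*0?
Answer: 390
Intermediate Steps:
G = 78 (G = 3*26 = 78)
L = 78
F = -56 (F = -56 + 0 = -56)
(61 + F)*L = (61 - 56)*78 = 5*78 = 390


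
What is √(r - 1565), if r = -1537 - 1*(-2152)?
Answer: 5*I*√38 ≈ 30.822*I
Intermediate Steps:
r = 615 (r = -1537 + 2152 = 615)
√(r - 1565) = √(615 - 1565) = √(-950) = 5*I*√38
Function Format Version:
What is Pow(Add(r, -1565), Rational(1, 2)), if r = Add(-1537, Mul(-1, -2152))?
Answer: Mul(5, I, Pow(38, Rational(1, 2))) ≈ Mul(30.822, I)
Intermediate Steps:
r = 615 (r = Add(-1537, 2152) = 615)
Pow(Add(r, -1565), Rational(1, 2)) = Pow(Add(615, -1565), Rational(1, 2)) = Pow(-950, Rational(1, 2)) = Mul(5, I, Pow(38, Rational(1, 2)))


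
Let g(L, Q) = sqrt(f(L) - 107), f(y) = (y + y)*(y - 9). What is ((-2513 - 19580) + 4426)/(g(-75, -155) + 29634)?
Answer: -523543878/878161463 + 547677*sqrt(13)/878161463 ≈ -0.59393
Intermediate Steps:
f(y) = 2*y*(-9 + y) (f(y) = (2*y)*(-9 + y) = 2*y*(-9 + y))
g(L, Q) = sqrt(-107 + 2*L*(-9 + L)) (g(L, Q) = sqrt(2*L*(-9 + L) - 107) = sqrt(-107 + 2*L*(-9 + L)))
((-2513 - 19580) + 4426)/(g(-75, -155) + 29634) = ((-2513 - 19580) + 4426)/(sqrt(-107 + 2*(-75)*(-9 - 75)) + 29634) = (-22093 + 4426)/(sqrt(-107 + 2*(-75)*(-84)) + 29634) = -17667/(sqrt(-107 + 12600) + 29634) = -17667/(sqrt(12493) + 29634) = -17667/(31*sqrt(13) + 29634) = -17667/(29634 + 31*sqrt(13))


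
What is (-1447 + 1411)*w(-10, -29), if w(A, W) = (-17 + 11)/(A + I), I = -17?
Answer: -8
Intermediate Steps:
w(A, W) = -6/(-17 + A) (w(A, W) = (-17 + 11)/(A - 17) = -6/(-17 + A))
(-1447 + 1411)*w(-10, -29) = (-1447 + 1411)*(-6/(-17 - 10)) = -(-216)/(-27) = -(-216)*(-1)/27 = -36*2/9 = -8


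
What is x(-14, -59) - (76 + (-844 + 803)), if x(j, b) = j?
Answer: -49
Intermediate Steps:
x(-14, -59) - (76 + (-844 + 803)) = -14 - (76 + (-844 + 803)) = -14 - (76 - 41) = -14 - 1*35 = -14 - 35 = -49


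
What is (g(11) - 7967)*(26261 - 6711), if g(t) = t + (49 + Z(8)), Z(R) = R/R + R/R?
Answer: -154542750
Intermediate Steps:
Z(R) = 2 (Z(R) = 1 + 1 = 2)
g(t) = 51 + t (g(t) = t + (49 + 2) = t + 51 = 51 + t)
(g(11) - 7967)*(26261 - 6711) = ((51 + 11) - 7967)*(26261 - 6711) = (62 - 7967)*19550 = -7905*19550 = -154542750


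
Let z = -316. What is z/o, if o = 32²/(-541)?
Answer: 42739/256 ≈ 166.95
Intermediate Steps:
o = -1024/541 (o = 1024*(-1/541) = -1024/541 ≈ -1.8928)
z/o = -316/(-1024/541) = -316*(-541/1024) = 42739/256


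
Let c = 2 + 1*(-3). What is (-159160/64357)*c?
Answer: 159160/64357 ≈ 2.4731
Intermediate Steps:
c = -1 (c = 2 - 3 = -1)
(-159160/64357)*c = -159160/64357*(-1) = 159160/64357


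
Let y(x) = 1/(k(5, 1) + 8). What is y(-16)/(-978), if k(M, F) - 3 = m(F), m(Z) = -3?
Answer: -1/7824 ≈ -0.00012781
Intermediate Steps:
k(M, F) = 0 (k(M, F) = 3 - 3 = 0)
y(x) = ⅛ (y(x) = 1/(0 + 8) = 1/8 = ⅛)
y(-16)/(-978) = (⅛)/(-978) = (⅛)*(-1/978) = -1/7824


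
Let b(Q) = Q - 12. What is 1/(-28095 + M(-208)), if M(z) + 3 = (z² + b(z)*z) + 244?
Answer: 1/61170 ≈ 1.6348e-5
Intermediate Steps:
b(Q) = -12 + Q
M(z) = 241 + z² + z*(-12 + z) (M(z) = -3 + ((z² + (-12 + z)*z) + 244) = -3 + ((z² + z*(-12 + z)) + 244) = -3 + (244 + z² + z*(-12 + z)) = 241 + z² + z*(-12 + z))
1/(-28095 + M(-208)) = 1/(-28095 + (241 + (-208)² - 208*(-12 - 208))) = 1/(-28095 + (241 + 43264 - 208*(-220))) = 1/(-28095 + (241 + 43264 + 45760)) = 1/(-28095 + 89265) = 1/61170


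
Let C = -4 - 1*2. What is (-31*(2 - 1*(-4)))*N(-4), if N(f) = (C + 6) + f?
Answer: 744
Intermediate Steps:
C = -6 (C = -4 - 2 = -6)
N(f) = f (N(f) = (-6 + 6) + f = 0 + f = f)
(-31*(2 - 1*(-4)))*N(-4) = -31*(2 - 1*(-4))*(-4) = -31*(2 + 4)*(-4) = -31*6*(-4) = -186*(-4) = 744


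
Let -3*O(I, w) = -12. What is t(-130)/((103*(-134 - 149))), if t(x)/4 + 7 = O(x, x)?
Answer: 12/29149 ≈ 0.00041168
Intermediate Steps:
O(I, w) = 4 (O(I, w) = -⅓*(-12) = 4)
t(x) = -12 (t(x) = -28 + 4*4 = -28 + 16 = -12)
t(-130)/((103*(-134 - 149))) = -12*1/(103*(-134 - 149)) = -12/(103*(-283)) = -12/(-29149) = -12*(-1/29149) = 12/29149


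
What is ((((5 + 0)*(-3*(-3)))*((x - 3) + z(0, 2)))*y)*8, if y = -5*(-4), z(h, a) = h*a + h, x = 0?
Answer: -21600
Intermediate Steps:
z(h, a) = h + a*h (z(h, a) = a*h + h = h + a*h)
y = 20
((((5 + 0)*(-3*(-3)))*((x - 3) + z(0, 2)))*y)*8 = ((((5 + 0)*(-3*(-3)))*((0 - 3) + 0*(1 + 2)))*20)*8 = (((5*9)*(-3 + 0*3))*20)*8 = ((45*(-3 + 0))*20)*8 = ((45*(-3))*20)*8 = -135*20*8 = -2700*8 = -21600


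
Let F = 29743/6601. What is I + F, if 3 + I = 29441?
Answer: 27764283/943 ≈ 29443.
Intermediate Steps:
F = 4249/943 (F = 29743*(1/6601) = 4249/943 ≈ 4.5058)
I = 29438 (I = -3 + 29441 = 29438)
I + F = 29438 + 4249/943 = 27764283/943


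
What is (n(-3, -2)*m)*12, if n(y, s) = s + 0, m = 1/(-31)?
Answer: 24/31 ≈ 0.77419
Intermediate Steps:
m = -1/31 ≈ -0.032258
n(y, s) = s
(n(-3, -2)*m)*12 = -2*(-1/31)*12 = (2/31)*12 = 24/31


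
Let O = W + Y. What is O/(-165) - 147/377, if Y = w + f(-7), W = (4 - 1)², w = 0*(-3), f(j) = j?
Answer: -25009/62205 ≈ -0.40204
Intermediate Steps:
w = 0
W = 9 (W = 3² = 9)
Y = -7 (Y = 0 - 7 = -7)
O = 2 (O = 9 - 7 = 2)
O/(-165) - 147/377 = 2/(-165) - 147/377 = 2*(-1/165) - 147*1/377 = -2/165 - 147/377 = -25009/62205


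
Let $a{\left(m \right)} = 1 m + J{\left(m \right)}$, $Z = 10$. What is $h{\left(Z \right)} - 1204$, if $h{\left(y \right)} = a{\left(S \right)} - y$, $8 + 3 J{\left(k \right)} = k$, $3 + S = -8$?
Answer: $- \frac{3694}{3} \approx -1231.3$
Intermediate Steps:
$S = -11$ ($S = -3 - 8 = -11$)
$J{\left(k \right)} = - \frac{8}{3} + \frac{k}{3}$
$a{\left(m \right)} = - \frac{8}{3} + \frac{4 m}{3}$ ($a{\left(m \right)} = 1 m + \left(- \frac{8}{3} + \frac{m}{3}\right) = m + \left(- \frac{8}{3} + \frac{m}{3}\right) = - \frac{8}{3} + \frac{4 m}{3}$)
$h{\left(y \right)} = - \frac{52}{3} - y$ ($h{\left(y \right)} = \left(- \frac{8}{3} + \frac{4}{3} \left(-11\right)\right) - y = \left(- \frac{8}{3} - \frac{44}{3}\right) - y = - \frac{52}{3} - y$)
$h{\left(Z \right)} - 1204 = \left(- \frac{52}{3} - 10\right) - 1204 = - \frac{82}{3} - 1204 = - \frac{3694}{3}$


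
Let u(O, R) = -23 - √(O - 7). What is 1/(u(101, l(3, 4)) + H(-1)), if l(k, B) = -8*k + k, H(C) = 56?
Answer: 33/995 + √94/995 ≈ 0.042910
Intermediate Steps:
l(k, B) = -7*k
u(O, R) = -23 - √(-7 + O)
1/(u(101, l(3, 4)) + H(-1)) = 1/((-23 - √(-7 + 101)) + 56) = 1/((-23 - √94) + 56) = 1/(33 - √94)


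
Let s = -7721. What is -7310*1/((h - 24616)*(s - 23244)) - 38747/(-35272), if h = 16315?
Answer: 1991857811807/1813266256296 ≈ 1.0985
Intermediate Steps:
-7310*1/((h - 24616)*(s - 23244)) - 38747/(-35272) = -7310*1/((-7721 - 23244)*(16315 - 24616)) - 38747/(-35272) = -7310/((-8301*(-30965))) - 38747*(-1/35272) = -7310/257040465 + 38747/35272 = -7310*1/257040465 + 38747/35272 = -1462/51408093 + 38747/35272 = 1991857811807/1813266256296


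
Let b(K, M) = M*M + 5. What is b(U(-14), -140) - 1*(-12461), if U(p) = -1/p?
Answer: 32066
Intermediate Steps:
b(K, M) = 5 + M**2 (b(K, M) = M**2 + 5 = 5 + M**2)
b(U(-14), -140) - 1*(-12461) = (5 + (-140)**2) - 1*(-12461) = (5 + 19600) + 12461 = 19605 + 12461 = 32066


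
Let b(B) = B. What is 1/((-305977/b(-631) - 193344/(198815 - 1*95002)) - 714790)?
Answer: -65506003/46791393494133 ≈ -1.4000e-6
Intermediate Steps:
1/((-305977/b(-631) - 193344/(198815 - 1*95002)) - 714790) = 1/((-305977/(-631) - 193344/(198815 - 1*95002)) - 714790) = 1/((-305977*(-1/631) - 193344/(198815 - 95002)) - 714790) = 1/((305977/631 - 193344/103813) - 714790) = 1/(31642390237/65506003 - 714790) = 1/(-46791393494133/65506003) = -65506003/46791393494133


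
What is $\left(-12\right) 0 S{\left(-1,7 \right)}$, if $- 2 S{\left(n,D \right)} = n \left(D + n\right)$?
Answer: $0$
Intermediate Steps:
$S{\left(n,D \right)} = - \frac{n \left(D + n\right)}{2}$
$\left(-12\right) 0 S{\left(-1,7 \right)} = \left(-12\right) 0 \left(\left(- \frac{1}{2}\right) \left(-1\right) \left(7 - 1\right)\right) = 0 \left(\left(- \frac{1}{2}\right) \left(-1\right) 6\right) = 0 \cdot 3 = 0$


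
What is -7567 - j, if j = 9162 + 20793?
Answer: -37522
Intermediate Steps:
j = 29955
-7567 - j = -7567 - 1*29955 = -7567 - 29955 = -37522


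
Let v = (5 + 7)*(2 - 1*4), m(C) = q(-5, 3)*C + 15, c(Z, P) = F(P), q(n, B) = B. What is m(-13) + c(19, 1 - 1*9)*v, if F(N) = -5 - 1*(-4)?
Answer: 0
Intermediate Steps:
F(N) = -1 (F(N) = -5 + 4 = -1)
c(Z, P) = -1
m(C) = 15 + 3*C (m(C) = 3*C + 15 = 15 + 3*C)
v = -24 (v = 12*(2 - 4) = 12*(-2) = -24)
m(-13) + c(19, 1 - 1*9)*v = (15 + 3*(-13)) - 1*(-24) = (15 - 39) + 24 = -24 + 24 = 0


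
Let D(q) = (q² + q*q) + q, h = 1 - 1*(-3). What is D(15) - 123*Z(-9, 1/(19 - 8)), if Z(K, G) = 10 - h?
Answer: -273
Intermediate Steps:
h = 4 (h = 1 + 3 = 4)
Z(K, G) = 6 (Z(K, G) = 10 - 1*4 = 10 - 4 = 6)
D(q) = q + 2*q² (D(q) = (q² + q²) + q = 2*q² + q = q + 2*q²)
D(15) - 123*Z(-9, 1/(19 - 8)) = 15*(1 + 2*15) - 123*6 = 15*(1 + 30) - 738 = 15*31 - 738 = 465 - 738 = -273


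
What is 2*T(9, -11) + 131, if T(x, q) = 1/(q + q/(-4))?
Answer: 4315/33 ≈ 130.76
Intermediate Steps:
T(x, q) = 4/(3*q) (T(x, q) = 1/(q + q*(-1/4)) = 1/(q - q/4) = 1/(3*q/4) = 4/(3*q))
2*T(9, -11) + 131 = 2*((4/3)/(-11)) + 131 = 2*((4/3)*(-1/11)) + 131 = 2*(-4/33) + 131 = -8/33 + 131 = 4315/33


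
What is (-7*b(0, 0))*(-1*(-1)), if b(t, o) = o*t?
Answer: 0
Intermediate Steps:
(-7*b(0, 0))*(-1*(-1)) = (-0*0)*(-1*(-1)) = -7*0*1 = 0*1 = 0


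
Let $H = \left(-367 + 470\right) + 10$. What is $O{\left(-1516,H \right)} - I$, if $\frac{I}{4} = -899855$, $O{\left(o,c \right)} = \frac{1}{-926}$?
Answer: $\frac{3333062919}{926} \approx 3.5994 \cdot 10^{6}$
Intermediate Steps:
$H = 113$ ($H = 103 + 10 = 113$)
$O{\left(o,c \right)} = - \frac{1}{926}$
$I = -3599420$ ($I = 4 \left(-899855\right) = -3599420$)
$O{\left(-1516,H \right)} - I = - \frac{1}{926} - -3599420 = - \frac{1}{926} + 3599420 = \frac{3333062919}{926}$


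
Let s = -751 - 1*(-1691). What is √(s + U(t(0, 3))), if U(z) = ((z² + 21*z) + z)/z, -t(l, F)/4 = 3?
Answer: 5*√38 ≈ 30.822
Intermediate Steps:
t(l, F) = -12 (t(l, F) = -4*3 = -12)
s = 940 (s = -751 + 1691 = 940)
U(z) = (z² + 22*z)/z
√(s + U(t(0, 3))) = √(940 + (22 - 12)) = √(940 + 10) = √950 = 5*√38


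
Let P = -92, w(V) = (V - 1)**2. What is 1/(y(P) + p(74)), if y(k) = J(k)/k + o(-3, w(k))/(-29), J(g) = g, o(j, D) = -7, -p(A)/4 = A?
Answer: -29/8548 ≈ -0.0033926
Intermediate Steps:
w(V) = (-1 + V)**2
p(A) = -4*A
y(k) = 36/29 (y(k) = k/k - 7/(-29) = 1 - 7*(-1/29) = 1 + 7/29 = 36/29)
1/(y(P) + p(74)) = 1/(36/29 - 4*74) = 1/(36/29 - 296) = 1/(-8548/29) = -29/8548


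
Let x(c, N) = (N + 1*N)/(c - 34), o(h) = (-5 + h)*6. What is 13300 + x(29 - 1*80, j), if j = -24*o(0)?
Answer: 225812/17 ≈ 13283.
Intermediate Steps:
o(h) = -30 + 6*h
j = 720 (j = -24*(-30 + 6*0) = -24*(-30 + 0) = -24*(-30) = 720)
x(c, N) = 2*N/(-34 + c) (x(c, N) = (N + N)/(-34 + c) = (2*N)/(-34 + c) = 2*N/(-34 + c))
13300 + x(29 - 1*80, j) = 13300 + 2*720/(-34 + (29 - 1*80)) = 13300 + 2*720/(-34 + (29 - 80)) = 13300 + 2*720/(-34 - 51) = 13300 + 2*720/(-85) = 13300 + 2*720*(-1/85) = 13300 - 288/17 = 225812/17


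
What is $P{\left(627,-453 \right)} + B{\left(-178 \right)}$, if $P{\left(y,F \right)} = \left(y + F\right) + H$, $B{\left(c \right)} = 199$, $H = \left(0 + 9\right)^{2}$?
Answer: $454$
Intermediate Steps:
$H = 81$ ($H = 9^{2} = 81$)
$P{\left(y,F \right)} = 81 + F + y$ ($P{\left(y,F \right)} = \left(y + F\right) + 81 = \left(F + y\right) + 81 = 81 + F + y$)
$P{\left(627,-453 \right)} + B{\left(-178 \right)} = \left(81 - 453 + 627\right) + 199 = 255 + 199 = 454$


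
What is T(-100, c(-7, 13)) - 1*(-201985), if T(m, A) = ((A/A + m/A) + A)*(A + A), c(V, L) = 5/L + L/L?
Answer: 34102781/169 ≈ 2.0179e+5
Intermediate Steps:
c(V, L) = 1 + 5/L (c(V, L) = 5/L + 1 = 1 + 5/L)
T(m, A) = 2*A*(1 + A + m/A) (T(m, A) = ((1 + m/A) + A)*(2*A) = (1 + A + m/A)*(2*A) = 2*A*(1 + A + m/A))
T(-100, c(-7, 13)) - 1*(-201985) = (2*((5 + 13)/13) + 2*(-100) + 2*((5 + 13)/13)²) - 1*(-201985) = (2*((1/13)*18) - 200 + 2*((1/13)*18)²) + 201985 = (2*(18/13) - 200 + 2*(18/13)²) + 201985 = (36/13 - 200 + 2*(324/169)) + 201985 = (36/13 - 200 + 648/169) + 201985 = -32684/169 + 201985 = 34102781/169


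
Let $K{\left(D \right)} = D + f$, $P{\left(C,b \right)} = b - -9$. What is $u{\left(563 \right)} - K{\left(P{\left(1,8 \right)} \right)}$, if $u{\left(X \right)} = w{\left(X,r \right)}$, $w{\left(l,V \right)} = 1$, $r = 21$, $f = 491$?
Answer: $-507$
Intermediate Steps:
$u{\left(X \right)} = 1$
$P{\left(C,b \right)} = 9 + b$ ($P{\left(C,b \right)} = b + 9 = 9 + b$)
$K{\left(D \right)} = 491 + D$ ($K{\left(D \right)} = D + 491 = 491 + D$)
$u{\left(563 \right)} - K{\left(P{\left(1,8 \right)} \right)} = 1 - \left(491 + \left(9 + 8\right)\right) = 1 - \left(491 + 17\right) = 1 - 508 = -507$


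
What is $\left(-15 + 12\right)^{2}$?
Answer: $9$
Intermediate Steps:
$\left(-15 + 12\right)^{2} = \left(-3\right)^{2} = 9$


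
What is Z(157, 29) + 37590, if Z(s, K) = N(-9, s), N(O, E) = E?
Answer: 37747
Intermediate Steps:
Z(s, K) = s
Z(157, 29) + 37590 = 157 + 37590 = 37747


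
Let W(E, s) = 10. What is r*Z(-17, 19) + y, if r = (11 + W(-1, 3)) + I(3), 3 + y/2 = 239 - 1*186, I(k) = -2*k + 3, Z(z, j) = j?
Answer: 442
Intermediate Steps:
I(k) = 3 - 2*k
y = 100 (y = -6 + 2*(239 - 1*186) = -6 + 2*(239 - 186) = -6 + 2*53 = -6 + 106 = 100)
r = 18 (r = (11 + 10) + (3 - 2*3) = 21 + (3 - 6) = 21 - 3 = 18)
r*Z(-17, 19) + y = 18*19 + 100 = 342 + 100 = 442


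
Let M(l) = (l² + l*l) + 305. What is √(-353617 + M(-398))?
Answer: 78*I*√6 ≈ 191.06*I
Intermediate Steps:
M(l) = 305 + 2*l² (M(l) = (l² + l²) + 305 = 2*l² + 305 = 305 + 2*l²)
√(-353617 + M(-398)) = √(-353617 + (305 + 2*(-398)²)) = √(-353617 + (305 + 2*158404)) = √(-353617 + (305 + 316808)) = √(-353617 + 317113) = √(-36504) = 78*I*√6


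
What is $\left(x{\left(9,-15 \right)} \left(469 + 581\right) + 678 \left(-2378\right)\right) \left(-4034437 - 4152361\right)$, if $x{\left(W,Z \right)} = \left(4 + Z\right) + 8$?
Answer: $13225231840332$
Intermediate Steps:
$x{\left(W,Z \right)} = 12 + Z$
$\left(x{\left(9,-15 \right)} \left(469 + 581\right) + 678 \left(-2378\right)\right) \left(-4034437 - 4152361\right) = \left(\left(12 - 15\right) \left(469 + 581\right) + 678 \left(-2378\right)\right) \left(-4034437 - 4152361\right) = \left(\left(-3\right) 1050 - 1612284\right) \left(-8186798\right) = \left(-3150 - 1612284\right) \left(-8186798\right) = \left(-1615434\right) \left(-8186798\right) = 13225231840332$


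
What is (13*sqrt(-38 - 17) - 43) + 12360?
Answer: 12317 + 13*I*sqrt(55) ≈ 12317.0 + 96.411*I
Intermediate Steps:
(13*sqrt(-38 - 17) - 43) + 12360 = (13*sqrt(-55) - 43) + 12360 = (13*(I*sqrt(55)) - 43) + 12360 = (13*I*sqrt(55) - 43) + 12360 = (-43 + 13*I*sqrt(55)) + 12360 = 12317 + 13*I*sqrt(55)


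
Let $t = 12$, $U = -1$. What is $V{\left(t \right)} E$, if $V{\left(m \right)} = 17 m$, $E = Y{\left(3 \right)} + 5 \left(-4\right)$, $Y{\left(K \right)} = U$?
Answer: $-4284$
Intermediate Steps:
$Y{\left(K \right)} = -1$
$E = -21$ ($E = -1 + 5 \left(-4\right) = -1 - 20 = -21$)
$V{\left(t \right)} E = 17 \cdot 12 \left(-21\right) = 204 \left(-21\right) = -4284$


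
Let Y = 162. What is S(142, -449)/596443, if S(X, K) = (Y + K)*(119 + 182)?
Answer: -86387/596443 ≈ -0.14484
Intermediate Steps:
S(X, K) = 48762 + 301*K (S(X, K) = (162 + K)*(119 + 182) = (162 + K)*301 = 48762 + 301*K)
S(142, -449)/596443 = (48762 + 301*(-449))/596443 = (48762 - 135149)*(1/596443) = -86387*1/596443 = -86387/596443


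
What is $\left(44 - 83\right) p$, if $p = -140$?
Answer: $5460$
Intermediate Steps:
$\left(44 - 83\right) p = \left(44 - 83\right) \left(-140\right) = \left(-39\right) \left(-140\right) = 5460$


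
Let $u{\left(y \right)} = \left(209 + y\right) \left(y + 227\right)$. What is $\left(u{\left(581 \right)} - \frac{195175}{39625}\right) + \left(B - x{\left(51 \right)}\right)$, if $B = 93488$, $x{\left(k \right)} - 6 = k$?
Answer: $\frac{1159817528}{1585} \approx 7.3175 \cdot 10^{5}$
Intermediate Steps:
$x{\left(k \right)} = 6 + k$
$u{\left(y \right)} = \left(209 + y\right) \left(227 + y\right)$
$\left(u{\left(581 \right)} - \frac{195175}{39625}\right) + \left(B - x{\left(51 \right)}\right) = \left(\left(47443 + 581^{2} + 436 \cdot 581\right) - \frac{195175}{39625}\right) + \left(93488 - \left(6 + 51\right)\right) = \left(\left(47443 + 337561 + 253316\right) - \frac{7807}{1585}\right) + \left(93488 - 57\right) = \left(638320 - \frac{7807}{1585}\right) + \left(93488 - 57\right) = \frac{1011729393}{1585} + 93431 = \frac{1159817528}{1585}$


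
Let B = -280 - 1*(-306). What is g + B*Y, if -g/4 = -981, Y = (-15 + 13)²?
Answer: 4028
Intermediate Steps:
Y = 4 (Y = (-2)² = 4)
g = 3924 (g = -4*(-981) = 3924)
B = 26 (B = -280 + 306 = 26)
g + B*Y = 3924 + 26*4 = 3924 + 104 = 4028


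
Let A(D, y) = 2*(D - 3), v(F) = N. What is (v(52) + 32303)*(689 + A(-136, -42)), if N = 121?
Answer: 13326264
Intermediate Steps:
v(F) = 121
A(D, y) = -6 + 2*D (A(D, y) = 2*(-3 + D) = -6 + 2*D)
(v(52) + 32303)*(689 + A(-136, -42)) = (121 + 32303)*(689 + (-6 + 2*(-136))) = 32424*(689 + (-6 - 272)) = 32424*(689 - 278) = 32424*411 = 13326264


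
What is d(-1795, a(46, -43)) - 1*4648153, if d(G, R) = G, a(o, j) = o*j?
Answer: -4649948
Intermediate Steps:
a(o, j) = j*o
d(-1795, a(46, -43)) - 1*4648153 = -1795 - 1*4648153 = -1795 - 4648153 = -4649948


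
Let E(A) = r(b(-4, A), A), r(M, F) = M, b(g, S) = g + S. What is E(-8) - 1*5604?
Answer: -5616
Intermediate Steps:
b(g, S) = S + g
E(A) = -4 + A (E(A) = A - 4 = -4 + A)
E(-8) - 1*5604 = (-4 - 8) - 1*5604 = -12 - 5604 = -5616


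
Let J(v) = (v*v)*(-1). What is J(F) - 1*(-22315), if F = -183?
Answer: -11174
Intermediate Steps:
J(v) = -v**2 (J(v) = v**2*(-1) = -v**2)
J(F) - 1*(-22315) = -1*(-183)**2 - 1*(-22315) = -1*33489 + 22315 = -33489 + 22315 = -11174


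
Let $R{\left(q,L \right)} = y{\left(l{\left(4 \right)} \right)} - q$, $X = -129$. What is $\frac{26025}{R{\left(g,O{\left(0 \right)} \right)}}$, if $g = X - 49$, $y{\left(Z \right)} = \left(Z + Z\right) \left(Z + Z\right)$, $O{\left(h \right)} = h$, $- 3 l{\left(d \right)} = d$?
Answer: $\frac{234225}{1666} \approx 140.59$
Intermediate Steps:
$l{\left(d \right)} = - \frac{d}{3}$
$y{\left(Z \right)} = 4 Z^{2}$ ($y{\left(Z \right)} = 2 Z 2 Z = 4 Z^{2}$)
$g = -178$ ($g = -129 - 49 = -178$)
$R{\left(q,L \right)} = \frac{64}{9} - q$ ($R{\left(q,L \right)} = 4 \left(\left(- \frac{1}{3}\right) 4\right)^{2} - q = 4 \left(- \frac{4}{3}\right)^{2} - q = 4 \cdot \frac{16}{9} - q = \frac{64}{9} - q$)
$\frac{26025}{R{\left(g,O{\left(0 \right)} \right)}} = \frac{26025}{\frac{64}{9} - -178} = \frac{26025}{\frac{64}{9} + 178} = \frac{26025}{\frac{1666}{9}} = 26025 \cdot \frac{9}{1666} = \frac{234225}{1666}$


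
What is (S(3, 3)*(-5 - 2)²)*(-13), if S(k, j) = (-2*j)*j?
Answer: 11466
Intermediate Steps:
S(k, j) = -2*j²
(S(3, 3)*(-5 - 2)²)*(-13) = ((-2*3²)*(-5 - 2)²)*(-13) = (-2*9*(-7)²)*(-13) = -18*49*(-13) = -882*(-13) = 11466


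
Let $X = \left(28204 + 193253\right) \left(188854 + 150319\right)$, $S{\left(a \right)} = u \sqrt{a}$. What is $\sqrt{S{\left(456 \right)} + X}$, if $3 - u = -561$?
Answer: $\sqrt{75112235061 + 1128 \sqrt{114}} \approx 2.7407 \cdot 10^{5}$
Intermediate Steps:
$u = 564$ ($u = 3 - -561 = 3 + 561 = 564$)
$S{\left(a \right)} = 564 \sqrt{a}$
$X = 75112235061$ ($X = 221457 \cdot 339173 = 75112235061$)
$\sqrt{S{\left(456 \right)} + X} = \sqrt{564 \sqrt{456} + 75112235061} = \sqrt{564 \cdot 2 \sqrt{114} + 75112235061} = \sqrt{1128 \sqrt{114} + 75112235061} = \sqrt{75112235061 + 1128 \sqrt{114}}$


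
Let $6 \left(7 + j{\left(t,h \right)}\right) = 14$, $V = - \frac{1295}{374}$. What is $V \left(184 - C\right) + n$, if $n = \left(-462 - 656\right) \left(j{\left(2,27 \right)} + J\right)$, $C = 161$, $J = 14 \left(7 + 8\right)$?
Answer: $- \frac{257658667}{1122} \approx -2.2964 \cdot 10^{5}$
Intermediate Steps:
$J = 210$ ($J = 14 \cdot 15 = 210$)
$V = - \frac{1295}{374}$ ($V = \left(-1295\right) \frac{1}{374} = - \frac{1295}{374} \approx -3.4626$)
$j{\left(t,h \right)} = - \frac{14}{3}$ ($j{\left(t,h \right)} = -7 + \frac{1}{6} \cdot 14 = -7 + \frac{7}{3} = - \frac{14}{3}$)
$n = - \frac{688688}{3}$ ($n = \left(-462 - 656\right) \left(- \frac{14}{3} + 210\right) = \left(-1118\right) \frac{616}{3} = - \frac{688688}{3} \approx -2.2956 \cdot 10^{5}$)
$V \left(184 - C\right) + n = - \frac{1295 \left(184 - 161\right)}{374} - \frac{688688}{3} = \left(- \frac{1295}{374}\right) 23 - \frac{688688}{3} = - \frac{29785}{374} - \frac{688688}{3} = - \frac{257658667}{1122}$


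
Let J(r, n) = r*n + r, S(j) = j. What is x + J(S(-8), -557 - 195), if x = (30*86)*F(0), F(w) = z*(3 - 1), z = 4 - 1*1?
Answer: 21488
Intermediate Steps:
z = 3 (z = 4 - 1 = 3)
F(w) = 6 (F(w) = 3*(3 - 1) = 3*2 = 6)
J(r, n) = r + n*r (J(r, n) = n*r + r = r + n*r)
x = 15480 (x = (30*86)*6 = 2580*6 = 15480)
x + J(S(-8), -557 - 195) = 15480 - 8*(1 + (-557 - 195)) = 15480 - 8*(1 - 752) = 15480 - 8*(-751) = 15480 + 6008 = 21488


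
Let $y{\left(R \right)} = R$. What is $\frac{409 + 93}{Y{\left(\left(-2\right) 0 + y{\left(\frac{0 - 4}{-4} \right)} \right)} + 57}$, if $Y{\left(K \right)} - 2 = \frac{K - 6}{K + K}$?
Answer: $\frac{1004}{113} \approx 8.8849$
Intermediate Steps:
$Y{\left(K \right)} = 2 + \frac{-6 + K}{2 K}$ ($Y{\left(K \right)} = 2 + \frac{K - 6}{K + K} = 2 + \frac{-6 + K}{2 K}$)
$\frac{409 + 93}{Y{\left(\left(-2\right) 0 + y{\left(\frac{0 - 4}{-4} \right)} \right)} + 57} = \frac{409 + 93}{\left(\frac{5}{2} - \frac{3}{\left(-2\right) 0 + \frac{0 - 4}{-4}}\right) + 57} = \frac{502}{\left(\frac{5}{2} - \frac{3}{0 + \left(0 - 4\right) \left(- \frac{1}{4}\right)}\right) + 57} = \frac{502}{\left(\frac{5}{2} - \frac{3}{0 - -1}\right) + 57} = \frac{502}{\left(\frac{5}{2} - \frac{3}{0 + 1}\right) + 57} = \frac{502}{\left(\frac{5}{2} - \frac{3}{1}\right) + 57} = \frac{502}{\left(\frac{5}{2} - 3\right) + 57} = \frac{502}{- \frac{1}{2} + 57} = \frac{502}{\frac{113}{2}} = 502 \cdot \frac{2}{113} = \frac{1004}{113}$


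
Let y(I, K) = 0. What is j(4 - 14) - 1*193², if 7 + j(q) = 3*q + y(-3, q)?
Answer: -37286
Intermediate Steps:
j(q) = -7 + 3*q (j(q) = -7 + (3*q + 0) = -7 + 3*q)
j(4 - 14) - 1*193² = (-7 + 3*(4 - 14)) - 1*193² = (-7 + 3*(-10)) - 1*37249 = (-7 - 30) - 37249 = -37 - 37249 = -37286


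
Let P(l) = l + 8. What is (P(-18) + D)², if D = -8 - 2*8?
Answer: 1156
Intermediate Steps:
P(l) = 8 + l
D = -24 (D = -8 - 16 = -24)
(P(-18) + D)² = ((8 - 18) - 24)² = (-10 - 24)² = (-34)² = 1156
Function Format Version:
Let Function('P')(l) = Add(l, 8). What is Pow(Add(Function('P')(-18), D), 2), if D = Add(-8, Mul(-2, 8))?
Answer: 1156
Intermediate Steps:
Function('P')(l) = Add(8, l)
D = -24 (D = Add(-8, -16) = -24)
Pow(Add(Function('P')(-18), D), 2) = Pow(Add(Add(8, -18), -24), 2) = Pow(Add(-10, -24), 2) = Pow(-34, 2) = 1156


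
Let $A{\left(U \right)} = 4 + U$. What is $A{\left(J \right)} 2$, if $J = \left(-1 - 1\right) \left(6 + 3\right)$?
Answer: $-28$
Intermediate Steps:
$J = -18$ ($J = \left(-2\right) 9 = -18$)
$A{\left(J \right)} 2 = \left(4 - 18\right) 2 = \left(-14\right) 2 = -28$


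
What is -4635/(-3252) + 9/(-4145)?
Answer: 6394269/4493180 ≈ 1.4231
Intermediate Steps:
-4635/(-3252) + 9/(-4145) = -4635*(-1/3252) + 9*(-1/4145) = 1545/1084 - 9/4145 = 6394269/4493180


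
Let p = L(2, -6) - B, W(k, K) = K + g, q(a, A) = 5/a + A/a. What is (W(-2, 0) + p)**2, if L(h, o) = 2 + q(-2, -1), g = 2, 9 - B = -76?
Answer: 6889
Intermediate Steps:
B = 85 (B = 9 - 1*(-76) = 9 + 76 = 85)
L(h, o) = 0 (L(h, o) = 2 + (5 - 1)/(-2) = 2 - 1/2*4 = 2 - 2 = 0)
W(k, K) = 2 + K (W(k, K) = K + 2 = 2 + K)
p = -85 (p = 0 - 1*85 = 0 - 85 = -85)
(W(-2, 0) + p)**2 = ((2 + 0) - 85)**2 = (2 - 85)**2 = (-83)**2 = 6889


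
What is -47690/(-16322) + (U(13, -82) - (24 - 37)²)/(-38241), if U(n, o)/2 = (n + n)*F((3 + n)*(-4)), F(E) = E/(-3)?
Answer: 387506822/133750629 ≈ 2.8972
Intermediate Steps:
F(E) = -E/3 (F(E) = E*(-⅓) = -E/3)
U(n, o) = 4*n*(4 + 4*n/3) (U(n, o) = 2*((n + n)*(-(3 + n)*(-4)/3)) = 2*((2*n)*(-(-12 - 4*n)/3)) = 2*((2*n)*(4 + 4*n/3)) = 2*(2*n*(4 + 4*n/3)) = 4*n*(4 + 4*n/3))
-47690/(-16322) + (U(13, -82) - (24 - 37)²)/(-38241) = -47690/(-16322) + ((16/3)*13*(3 + 13) - (24 - 37)²)/(-38241) = -47690*(-1/16322) + ((16/3)*13*16 - 1*(-13)²)*(-1/38241) = 23845/8161 + (3328/3 - 1*169)*(-1/38241) = 23845/8161 + (3328/3 - 169)*(-1/38241) = 23845/8161 + (2821/3)*(-1/38241) = 23845/8161 - 403/16389 = 387506822/133750629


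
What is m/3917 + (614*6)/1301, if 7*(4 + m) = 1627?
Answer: 103091895/35672119 ≈ 2.8900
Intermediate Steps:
m = 1599/7 (m = -4 + (⅐)*1627 = -4 + 1627/7 = 1599/7 ≈ 228.43)
m/3917 + (614*6)/1301 = (1599/7)/3917 + (614*6)/1301 = (1599/7)*(1/3917) + 3684*(1/1301) = 1599/27419 + 3684/1301 = 103091895/35672119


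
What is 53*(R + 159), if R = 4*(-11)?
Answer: 6095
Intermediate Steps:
R = -44
53*(R + 159) = 53*(-44 + 159) = 53*115 = 6095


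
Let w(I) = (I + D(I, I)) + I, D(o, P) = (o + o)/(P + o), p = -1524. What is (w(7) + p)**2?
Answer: 2277081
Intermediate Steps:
D(o, P) = 2*o/(P + o) (D(o, P) = (2*o)/(P + o) = 2*o/(P + o))
w(I) = 1 + 2*I (w(I) = (I + 2*I/(I + I)) + I = (I + 2*I/((2*I))) + I = (I + 2*I*(1/(2*I))) + I = (I + 1) + I = (1 + I) + I = 1 + 2*I)
(w(7) + p)**2 = ((1 + 2*7) - 1524)**2 = ((1 + 14) - 1524)**2 = (15 - 1524)**2 = (-1509)**2 = 2277081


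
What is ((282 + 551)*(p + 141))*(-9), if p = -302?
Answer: 1207017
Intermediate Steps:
((282 + 551)*(p + 141))*(-9) = ((282 + 551)*(-302 + 141))*(-9) = (833*(-161))*(-9) = -134113*(-9) = 1207017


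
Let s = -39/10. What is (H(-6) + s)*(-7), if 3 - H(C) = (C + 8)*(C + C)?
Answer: -1617/10 ≈ -161.70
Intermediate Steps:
s = -39/10 (s = -39*1/10 = -39/10 ≈ -3.9000)
H(C) = 3 - 2*C*(8 + C) (H(C) = 3 - (C + 8)*(C + C) = 3 - (8 + C)*2*C = 3 - 2*C*(8 + C))
(H(-6) + s)*(-7) = ((3 - 16*(-6) - 2*(-6)**2) - 39/10)*(-7) = ((3 + 96 - 2*36) - 39/10)*(-7) = ((3 + 96 - 72) - 39/10)*(-7) = (27 - 39/10)*(-7) = (231/10)*(-7) = -1617/10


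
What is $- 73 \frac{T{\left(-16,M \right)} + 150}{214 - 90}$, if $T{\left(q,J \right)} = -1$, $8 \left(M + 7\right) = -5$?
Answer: $- \frac{10877}{124} \approx -87.718$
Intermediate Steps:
$M = - \frac{61}{8}$ ($M = -7 + \frac{1}{8} \left(-5\right) = -7 - \frac{5}{8} = - \frac{61}{8} \approx -7.625$)
$- 73 \frac{T{\left(-16,M \right)} + 150}{214 - 90} = - 73 \frac{-1 + 150}{214 - 90} = - 73 \cdot \frac{149}{124} = - 73 \cdot 149 \cdot \frac{1}{124} = \left(-73\right) \frac{149}{124} = - \frac{10877}{124}$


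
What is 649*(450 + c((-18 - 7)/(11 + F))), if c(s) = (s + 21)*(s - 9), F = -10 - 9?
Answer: 12804121/64 ≈ 2.0006e+5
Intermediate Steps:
F = -19
c(s) = (-9 + s)*(21 + s) (c(s) = (21 + s)*(-9 + s) = (-9 + s)*(21 + s))
649*(450 + c((-18 - 7)/(11 + F))) = 649*(450 + (-189 + ((-18 - 7)/(11 - 19))**2 + 12*((-18 - 7)/(11 - 19)))) = 649*(450 + (-189 + (-25/(-8))**2 + 12*(-25/(-8)))) = 649*(450 + (-189 + (-25*(-1/8))**2 + 12*(-25*(-1/8)))) = 649*(450 + (-189 + (25/8)**2 + 12*(25/8))) = 649*(450 + (-189 + 625/64 + 75/2)) = 649*(450 - 9071/64) = 649*(19729/64) = 12804121/64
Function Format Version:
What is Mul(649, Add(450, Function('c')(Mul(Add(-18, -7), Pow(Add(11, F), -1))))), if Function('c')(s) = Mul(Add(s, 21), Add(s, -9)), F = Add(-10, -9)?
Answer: Rational(12804121, 64) ≈ 2.0006e+5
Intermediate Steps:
F = -19
Function('c')(s) = Mul(Add(-9, s), Add(21, s)) (Function('c')(s) = Mul(Add(21, s), Add(-9, s)) = Mul(Add(-9, s), Add(21, s)))
Mul(649, Add(450, Function('c')(Mul(Add(-18, -7), Pow(Add(11, F), -1))))) = Mul(649, Add(450, Add(-189, Pow(Mul(Add(-18, -7), Pow(Add(11, -19), -1)), 2), Mul(12, Mul(Add(-18, -7), Pow(Add(11, -19), -1)))))) = Mul(649, Add(450, Add(-189, Pow(Mul(-25, Pow(-8, -1)), 2), Mul(12, Mul(-25, Pow(-8, -1)))))) = Mul(649, Add(450, Add(-189, Pow(Mul(-25, Rational(-1, 8)), 2), Mul(12, Mul(-25, Rational(-1, 8)))))) = Mul(649, Add(450, Add(-189, Pow(Rational(25, 8), 2), Mul(12, Rational(25, 8))))) = Mul(649, Add(450, Add(-189, Rational(625, 64), Rational(75, 2)))) = Mul(649, Add(450, Rational(-9071, 64))) = Mul(649, Rational(19729, 64)) = Rational(12804121, 64)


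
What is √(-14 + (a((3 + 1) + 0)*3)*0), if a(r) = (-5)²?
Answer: I*√14 ≈ 3.7417*I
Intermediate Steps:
a(r) = 25
√(-14 + (a((3 + 1) + 0)*3)*0) = √(-14 + (25*3)*0) = √(-14 + 75*0) = √(-14 + 0) = √(-14) = I*√14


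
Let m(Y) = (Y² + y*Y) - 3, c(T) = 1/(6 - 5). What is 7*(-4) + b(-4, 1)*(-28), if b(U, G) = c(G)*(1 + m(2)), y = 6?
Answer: -420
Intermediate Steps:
c(T) = 1 (c(T) = 1/1 = 1)
m(Y) = -3 + Y² + 6*Y (m(Y) = (Y² + 6*Y) - 3 = -3 + Y² + 6*Y)
b(U, G) = 14 (b(U, G) = 1*(1 + (-3 + 2² + 6*2)) = 1*(1 + (-3 + 4 + 12)) = 1*(1 + 13) = 1*14 = 14)
7*(-4) + b(-4, 1)*(-28) = 7*(-4) + 14*(-28) = -28 - 392 = -420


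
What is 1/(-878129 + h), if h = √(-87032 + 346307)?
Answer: -878129/771110281366 - 5*√10371/771110281366 ≈ -1.1394e-6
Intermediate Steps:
h = 5*√10371 (h = √259275 = 5*√10371 ≈ 509.19)
1/(-878129 + h) = 1/(-878129 + 5*√10371)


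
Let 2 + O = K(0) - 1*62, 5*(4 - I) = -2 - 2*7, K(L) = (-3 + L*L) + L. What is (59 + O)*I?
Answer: -288/5 ≈ -57.600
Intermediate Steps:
K(L) = -3 + L + L² (K(L) = (-3 + L²) + L = -3 + L + L²)
I = 36/5 (I = 4 - (-2 - 2*7)/5 = 4 - (-2 - 14)/5 = 4 - ⅕*(-16) = 4 + 16/5 = 36/5 ≈ 7.2000)
O = -67 (O = -2 + ((-3 + 0 + 0²) - 1*62) = -2 + ((-3 + 0 + 0) - 62) = -2 + (-3 - 62) = -2 - 65 = -67)
(59 + O)*I = (59 - 67)*(36/5) = -8*36/5 = -288/5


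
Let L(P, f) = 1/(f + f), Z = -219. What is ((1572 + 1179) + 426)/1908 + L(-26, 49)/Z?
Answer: 3787937/2274972 ≈ 1.6650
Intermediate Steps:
L(P, f) = 1/(2*f)
((1572 + 1179) + 426)/1908 + L(-26, 49)/Z = ((1572 + 1179) + 426)/1908 + ((½)/49)/(-219) = (2751 + 426)*(1/1908) + ((½)*(1/49))*(-1/219) = 3177*(1/1908) + (1/98)*(-1/219) = 353/212 - 1/21462 = 3787937/2274972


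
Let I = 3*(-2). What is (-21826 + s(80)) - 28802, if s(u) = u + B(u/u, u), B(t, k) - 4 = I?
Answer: -50550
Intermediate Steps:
I = -6
B(t, k) = -2 (B(t, k) = 4 - 6 = -2)
s(u) = -2 + u (s(u) = u - 2 = -2 + u)
(-21826 + s(80)) - 28802 = (-21826 + (-2 + 80)) - 28802 = (-21826 + 78) - 28802 = -21748 - 28802 = -50550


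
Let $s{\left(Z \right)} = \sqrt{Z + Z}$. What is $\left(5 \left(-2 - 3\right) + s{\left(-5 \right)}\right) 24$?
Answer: $-600 + 24 i \sqrt{10} \approx -600.0 + 75.895 i$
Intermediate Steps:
$s{\left(Z \right)} = \sqrt{2} \sqrt{Z}$ ($s{\left(Z \right)} = \sqrt{2 Z} = \sqrt{2} \sqrt{Z}$)
$\left(5 \left(-2 - 3\right) + s{\left(-5 \right)}\right) 24 = \left(5 \left(-2 - 3\right) + \sqrt{2} \sqrt{-5}\right) 24 = \left(5 \left(-5\right) + \sqrt{2} i \sqrt{5}\right) 24 = \left(-25 + i \sqrt{10}\right) 24 = -600 + 24 i \sqrt{10}$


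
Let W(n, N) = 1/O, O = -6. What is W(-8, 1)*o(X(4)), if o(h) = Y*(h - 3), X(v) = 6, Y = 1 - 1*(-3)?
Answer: -2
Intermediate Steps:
Y = 4 (Y = 1 + 3 = 4)
W(n, N) = -⅙ (W(n, N) = 1/(-6) = -⅙)
o(h) = -12 + 4*h (o(h) = 4*(h - 3) = 4*(-3 + h) = -12 + 4*h)
W(-8, 1)*o(X(4)) = -(-12 + 4*6)/6 = -(-12 + 24)/6 = -⅙*12 = -2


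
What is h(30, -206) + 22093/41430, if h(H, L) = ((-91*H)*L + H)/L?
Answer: -11648047571/4267290 ≈ -2729.6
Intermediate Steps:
h(H, L) = (H - 91*H*L)/L (h(H, L) = (-91*H*L + H)/L = (H - 91*H*L)/L)
h(30, -206) + 22093/41430 = (-91*30 + 30/(-206)) + 22093/41430 = (-2730 + 30*(-1/206)) + 22093*(1/41430) = (-2730 - 15/103) + 22093/41430 = -281205/103 + 22093/41430 = -11648047571/4267290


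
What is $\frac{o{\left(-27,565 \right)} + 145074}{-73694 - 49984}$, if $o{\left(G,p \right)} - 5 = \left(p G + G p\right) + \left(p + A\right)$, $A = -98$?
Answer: $- \frac{57518}{61839} \approx -0.93013$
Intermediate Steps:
$o{\left(G,p \right)} = -93 + p + 2 G p$ ($o{\left(G,p \right)} = 5 + \left(\left(p G + G p\right) + \left(p - 98\right)\right) = 5 + \left(\left(G p + G p\right) + \left(-98 + p\right)\right) = 5 + \left(2 G p + \left(-98 + p\right)\right) = 5 + \left(-98 + p + 2 G p\right) = -93 + p + 2 G p$)
$\frac{o{\left(-27,565 \right)} + 145074}{-73694 - 49984} = \frac{\left(-93 + 565 + 2 \left(-27\right) 565\right) + 145074}{-73694 - 49984} = \frac{\left(-93 + 565 - 30510\right) + 145074}{-123678} = \left(-30038 + 145074\right) \left(- \frac{1}{123678}\right) = 115036 \left(- \frac{1}{123678}\right) = - \frac{57518}{61839}$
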